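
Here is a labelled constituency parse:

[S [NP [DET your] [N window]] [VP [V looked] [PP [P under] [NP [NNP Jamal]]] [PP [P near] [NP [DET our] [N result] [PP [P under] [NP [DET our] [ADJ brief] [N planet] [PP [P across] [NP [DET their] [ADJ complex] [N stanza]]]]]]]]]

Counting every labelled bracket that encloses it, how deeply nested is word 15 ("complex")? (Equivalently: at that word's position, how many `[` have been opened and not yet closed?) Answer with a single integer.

9

Path from the root down to the word: S → VP → PP → NP → PP → NP → PP → NP → ADJ. That is 9 enclosing brackets.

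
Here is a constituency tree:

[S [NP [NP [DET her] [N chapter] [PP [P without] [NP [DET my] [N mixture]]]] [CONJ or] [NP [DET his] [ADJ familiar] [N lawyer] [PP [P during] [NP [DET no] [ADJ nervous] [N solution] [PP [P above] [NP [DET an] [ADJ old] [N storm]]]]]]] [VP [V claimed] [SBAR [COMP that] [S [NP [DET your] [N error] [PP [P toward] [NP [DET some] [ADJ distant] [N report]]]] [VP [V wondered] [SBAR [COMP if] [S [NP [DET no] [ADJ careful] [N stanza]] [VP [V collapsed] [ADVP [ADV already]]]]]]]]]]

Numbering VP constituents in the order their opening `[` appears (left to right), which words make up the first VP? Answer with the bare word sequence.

In left-to-right order the VP constituents are "claimed that your error toward some distant report wondered if no careful stanza collapsed already"; "wondered if no careful stanza collapsed already"; "collapsed already". Number 1 is "claimed that your error toward some distant report wondered if no careful stanza collapsed already".

claimed that your error toward some distant report wondered if no careful stanza collapsed already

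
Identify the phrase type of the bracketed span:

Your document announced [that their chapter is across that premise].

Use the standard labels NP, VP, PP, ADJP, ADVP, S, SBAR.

The bracketed span "that their chapter is across that premise" is headed by "that", making it a subordinate clause (SBAR).

SBAR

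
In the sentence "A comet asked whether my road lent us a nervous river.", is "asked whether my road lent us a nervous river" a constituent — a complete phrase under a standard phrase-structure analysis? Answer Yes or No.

Yes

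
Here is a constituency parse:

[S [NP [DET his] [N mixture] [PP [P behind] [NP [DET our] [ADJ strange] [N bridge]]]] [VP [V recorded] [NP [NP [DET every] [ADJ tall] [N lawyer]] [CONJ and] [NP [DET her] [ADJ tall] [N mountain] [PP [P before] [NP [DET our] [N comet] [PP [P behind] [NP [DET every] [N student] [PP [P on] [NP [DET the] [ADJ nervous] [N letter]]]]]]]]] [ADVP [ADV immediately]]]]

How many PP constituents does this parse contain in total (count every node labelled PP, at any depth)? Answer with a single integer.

Scanning left to right, an opening `[PP` appears at word positions 3, 15, 18, 21 — 4 in total.

4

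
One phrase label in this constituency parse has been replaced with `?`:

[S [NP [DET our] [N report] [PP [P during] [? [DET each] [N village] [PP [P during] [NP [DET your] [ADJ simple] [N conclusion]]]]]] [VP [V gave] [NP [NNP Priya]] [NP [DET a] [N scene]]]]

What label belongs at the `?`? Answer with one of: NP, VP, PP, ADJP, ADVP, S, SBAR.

NP

Looking at what the `?` directly dominates — DET 'each', N 'village', PP — this is a noun phrase (NP).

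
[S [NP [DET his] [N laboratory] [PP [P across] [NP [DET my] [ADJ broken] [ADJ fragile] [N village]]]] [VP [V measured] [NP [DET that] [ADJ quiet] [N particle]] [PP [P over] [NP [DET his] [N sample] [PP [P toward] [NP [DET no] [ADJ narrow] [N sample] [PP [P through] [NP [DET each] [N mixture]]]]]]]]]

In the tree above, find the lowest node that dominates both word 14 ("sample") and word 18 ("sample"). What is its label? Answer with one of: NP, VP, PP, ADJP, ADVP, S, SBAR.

NP

Word 14 lies under S → VP → PP → NP → N; word 18 lies under S → VP → PP → NP → PP → NP → N. The lowest shared node is the NP.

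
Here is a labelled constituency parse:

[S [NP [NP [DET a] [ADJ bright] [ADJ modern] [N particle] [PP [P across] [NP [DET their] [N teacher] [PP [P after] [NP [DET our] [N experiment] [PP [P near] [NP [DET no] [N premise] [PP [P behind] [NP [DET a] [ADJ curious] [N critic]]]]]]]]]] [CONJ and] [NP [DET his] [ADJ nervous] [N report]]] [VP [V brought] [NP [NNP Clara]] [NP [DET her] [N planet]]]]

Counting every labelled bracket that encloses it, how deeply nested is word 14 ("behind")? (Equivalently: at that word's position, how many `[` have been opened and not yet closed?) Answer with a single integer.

Counting open brackets not yet closed at "behind": [S [NP [NP [PP [NP [PP [NP [PP [NP [PP [P = 11.

11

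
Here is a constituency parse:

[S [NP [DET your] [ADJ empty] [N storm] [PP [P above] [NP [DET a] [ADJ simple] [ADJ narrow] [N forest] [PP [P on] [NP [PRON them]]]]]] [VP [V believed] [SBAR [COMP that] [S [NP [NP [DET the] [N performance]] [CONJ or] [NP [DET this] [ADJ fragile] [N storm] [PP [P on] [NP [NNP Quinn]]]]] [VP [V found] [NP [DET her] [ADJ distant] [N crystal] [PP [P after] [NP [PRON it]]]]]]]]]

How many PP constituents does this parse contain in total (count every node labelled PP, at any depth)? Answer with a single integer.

The PP constituents are: [PP above a simple narrow forest on them]; [PP on them]; [PP on Quinn]; [PP after it]. Total: 4.

4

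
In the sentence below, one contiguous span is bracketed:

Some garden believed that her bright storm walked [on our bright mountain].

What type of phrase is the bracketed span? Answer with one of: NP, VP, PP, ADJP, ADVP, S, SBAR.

PP

The span is built around the preposition "on" — a prepositional phrase (PP).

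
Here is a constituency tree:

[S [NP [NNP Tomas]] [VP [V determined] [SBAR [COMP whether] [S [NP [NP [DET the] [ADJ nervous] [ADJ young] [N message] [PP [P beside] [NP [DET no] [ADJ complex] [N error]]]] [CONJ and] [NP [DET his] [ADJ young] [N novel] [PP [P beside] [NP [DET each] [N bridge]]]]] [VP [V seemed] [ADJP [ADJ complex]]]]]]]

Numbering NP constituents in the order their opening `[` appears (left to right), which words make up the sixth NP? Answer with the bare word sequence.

Opening `[NP` markers occur at word positions 1, 4, 4, 9, 13, 17; the sixth of these opens the constituent [NP each bridge].

each bridge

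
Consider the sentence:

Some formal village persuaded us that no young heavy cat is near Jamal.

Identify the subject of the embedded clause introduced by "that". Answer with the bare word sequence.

The subject of the embedded clause introduced by "that" is the NP immediately before the verb "is": "no young heavy cat".

no young heavy cat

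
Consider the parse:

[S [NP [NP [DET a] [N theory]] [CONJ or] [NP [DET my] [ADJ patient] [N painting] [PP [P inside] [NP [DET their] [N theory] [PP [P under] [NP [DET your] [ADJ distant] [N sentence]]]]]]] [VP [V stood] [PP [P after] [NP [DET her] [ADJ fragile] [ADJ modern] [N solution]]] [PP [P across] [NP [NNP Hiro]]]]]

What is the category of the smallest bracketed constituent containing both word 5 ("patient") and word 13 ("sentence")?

NP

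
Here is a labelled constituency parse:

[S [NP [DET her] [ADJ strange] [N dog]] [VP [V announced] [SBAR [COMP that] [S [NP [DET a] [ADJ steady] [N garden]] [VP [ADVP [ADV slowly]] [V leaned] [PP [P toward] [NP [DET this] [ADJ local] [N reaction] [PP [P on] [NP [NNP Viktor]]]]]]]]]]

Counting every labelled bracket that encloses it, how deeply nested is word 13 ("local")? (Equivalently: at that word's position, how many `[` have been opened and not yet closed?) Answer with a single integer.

8

Counting open brackets not yet closed at "local": [S [VP [SBAR [S [VP [PP [NP [ADJ = 8.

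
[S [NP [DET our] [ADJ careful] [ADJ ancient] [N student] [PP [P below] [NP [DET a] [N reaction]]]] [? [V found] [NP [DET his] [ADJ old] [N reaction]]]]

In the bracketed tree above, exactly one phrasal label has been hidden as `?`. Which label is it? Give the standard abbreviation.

The `?` node immediately contains: V 'found', NP. That is the internal structure of a verb phrase, so the label is VP.

VP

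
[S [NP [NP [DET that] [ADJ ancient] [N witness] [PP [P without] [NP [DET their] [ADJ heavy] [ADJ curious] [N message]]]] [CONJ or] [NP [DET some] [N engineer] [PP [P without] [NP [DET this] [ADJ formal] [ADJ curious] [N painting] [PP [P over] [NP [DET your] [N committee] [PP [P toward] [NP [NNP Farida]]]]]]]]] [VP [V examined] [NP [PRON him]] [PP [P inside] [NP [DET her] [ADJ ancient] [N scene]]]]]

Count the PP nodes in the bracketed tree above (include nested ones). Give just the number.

Listing each PP by its span: [PP without their heavy curious message]; [PP without this formal curious painting over your committee toward Farida]; [PP over your committee toward Farida]; [PP toward Farida]; [PP inside her ancient scene] — that makes 5.

5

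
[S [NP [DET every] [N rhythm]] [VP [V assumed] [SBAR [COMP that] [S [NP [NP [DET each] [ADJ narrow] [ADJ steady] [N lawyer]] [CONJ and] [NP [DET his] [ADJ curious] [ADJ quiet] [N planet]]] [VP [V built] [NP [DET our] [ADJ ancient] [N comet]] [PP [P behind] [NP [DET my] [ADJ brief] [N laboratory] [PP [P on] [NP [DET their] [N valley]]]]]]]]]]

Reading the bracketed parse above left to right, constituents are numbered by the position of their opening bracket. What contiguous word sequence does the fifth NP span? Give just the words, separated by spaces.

In left-to-right order the NP constituents are "every rhythm"; "each narrow steady lawyer and his curious quiet planet"; "each narrow steady lawyer"; "his curious quiet planet"; "our ancient comet"; "my brief laboratory on their valley"; "their valley". Number 5 is "our ancient comet".

our ancient comet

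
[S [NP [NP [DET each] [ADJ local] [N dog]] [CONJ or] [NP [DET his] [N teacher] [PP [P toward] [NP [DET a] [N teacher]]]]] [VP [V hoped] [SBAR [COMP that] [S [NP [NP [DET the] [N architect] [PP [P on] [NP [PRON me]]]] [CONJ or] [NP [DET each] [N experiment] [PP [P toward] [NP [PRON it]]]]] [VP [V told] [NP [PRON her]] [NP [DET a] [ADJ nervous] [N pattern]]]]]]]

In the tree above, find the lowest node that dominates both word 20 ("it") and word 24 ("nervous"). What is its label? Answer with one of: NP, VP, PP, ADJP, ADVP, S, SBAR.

S

Both words fall inside [S the architect on me or each experiment toward it told her a nervous pattern] (words 12–25), and no smaller constituent contains them both. Label: S.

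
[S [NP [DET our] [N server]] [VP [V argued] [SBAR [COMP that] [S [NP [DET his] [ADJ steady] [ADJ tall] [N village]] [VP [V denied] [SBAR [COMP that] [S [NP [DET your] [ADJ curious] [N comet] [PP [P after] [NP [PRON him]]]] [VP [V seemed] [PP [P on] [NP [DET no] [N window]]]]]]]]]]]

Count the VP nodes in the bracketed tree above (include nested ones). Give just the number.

The VP constituents are: [VP argued that his steady tall village denied that your curious comet after him seemed on no window]; [VP denied that your curious comet after him seemed on no window]; [VP seemed on no window]. Total: 3.

3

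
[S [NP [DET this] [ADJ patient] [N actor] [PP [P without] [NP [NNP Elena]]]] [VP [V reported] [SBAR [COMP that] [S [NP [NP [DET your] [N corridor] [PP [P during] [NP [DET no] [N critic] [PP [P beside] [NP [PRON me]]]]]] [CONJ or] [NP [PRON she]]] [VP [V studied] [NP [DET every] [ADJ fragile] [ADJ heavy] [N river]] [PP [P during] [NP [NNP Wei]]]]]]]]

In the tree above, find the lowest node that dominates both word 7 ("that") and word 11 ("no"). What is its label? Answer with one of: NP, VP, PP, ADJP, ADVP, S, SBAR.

Word 7 lies under S → VP → SBAR → COMP; word 11 lies under S → VP → SBAR → S → NP → NP → PP → NP → DET. The lowest shared node is the SBAR.

SBAR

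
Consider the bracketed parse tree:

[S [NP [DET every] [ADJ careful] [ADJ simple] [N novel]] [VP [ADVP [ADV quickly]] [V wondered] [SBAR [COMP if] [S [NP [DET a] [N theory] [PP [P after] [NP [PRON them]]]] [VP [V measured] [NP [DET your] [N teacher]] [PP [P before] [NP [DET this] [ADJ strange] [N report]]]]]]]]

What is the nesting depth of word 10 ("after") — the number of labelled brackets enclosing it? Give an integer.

7

Path from the root down to the word: S → VP → SBAR → S → NP → PP → P. That is 7 enclosing brackets.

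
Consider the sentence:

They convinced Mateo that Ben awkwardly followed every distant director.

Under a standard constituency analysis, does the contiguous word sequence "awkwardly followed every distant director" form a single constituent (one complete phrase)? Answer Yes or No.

Yes

These words form the whole verb phrase headed by "followed", so yes — one constituent.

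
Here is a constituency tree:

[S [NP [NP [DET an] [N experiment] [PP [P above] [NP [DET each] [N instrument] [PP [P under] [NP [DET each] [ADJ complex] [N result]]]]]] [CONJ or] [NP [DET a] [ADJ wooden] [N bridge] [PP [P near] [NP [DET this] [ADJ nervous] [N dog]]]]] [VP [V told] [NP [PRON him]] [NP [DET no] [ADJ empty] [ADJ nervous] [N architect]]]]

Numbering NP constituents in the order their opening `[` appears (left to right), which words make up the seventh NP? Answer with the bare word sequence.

Opening `[NP` markers occur at word positions 1, 1, 4, 7, 11, 15, 19, 20; the seventh of these opens the constituent [NP him].

him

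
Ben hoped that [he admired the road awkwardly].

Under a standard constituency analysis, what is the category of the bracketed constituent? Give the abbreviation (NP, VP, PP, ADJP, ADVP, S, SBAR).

"admired" is the head of the bracketed span, so the span is a clause: S.

S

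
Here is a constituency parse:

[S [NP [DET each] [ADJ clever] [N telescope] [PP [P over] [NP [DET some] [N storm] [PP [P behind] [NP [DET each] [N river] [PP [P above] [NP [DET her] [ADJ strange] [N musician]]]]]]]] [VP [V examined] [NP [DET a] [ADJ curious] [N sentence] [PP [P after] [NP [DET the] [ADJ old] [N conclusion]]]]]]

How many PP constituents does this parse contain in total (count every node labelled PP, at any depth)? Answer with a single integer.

Scanning left to right, an opening `[PP` appears at word positions 4, 7, 10, 18 — 4 in total.

4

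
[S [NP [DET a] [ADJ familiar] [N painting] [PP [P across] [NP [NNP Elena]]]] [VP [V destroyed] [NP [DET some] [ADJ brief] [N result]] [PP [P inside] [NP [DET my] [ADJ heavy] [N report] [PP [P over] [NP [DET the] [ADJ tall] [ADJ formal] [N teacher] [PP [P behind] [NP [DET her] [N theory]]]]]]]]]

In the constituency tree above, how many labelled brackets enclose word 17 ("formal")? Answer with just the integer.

7

Path from the root down to the word: S → VP → PP → NP → PP → NP → ADJ. That is 7 enclosing brackets.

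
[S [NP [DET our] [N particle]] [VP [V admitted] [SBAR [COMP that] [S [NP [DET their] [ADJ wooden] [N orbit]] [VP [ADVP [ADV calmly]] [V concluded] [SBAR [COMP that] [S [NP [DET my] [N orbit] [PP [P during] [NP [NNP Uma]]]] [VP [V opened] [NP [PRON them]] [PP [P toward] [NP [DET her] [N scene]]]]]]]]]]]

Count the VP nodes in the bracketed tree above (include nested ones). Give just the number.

3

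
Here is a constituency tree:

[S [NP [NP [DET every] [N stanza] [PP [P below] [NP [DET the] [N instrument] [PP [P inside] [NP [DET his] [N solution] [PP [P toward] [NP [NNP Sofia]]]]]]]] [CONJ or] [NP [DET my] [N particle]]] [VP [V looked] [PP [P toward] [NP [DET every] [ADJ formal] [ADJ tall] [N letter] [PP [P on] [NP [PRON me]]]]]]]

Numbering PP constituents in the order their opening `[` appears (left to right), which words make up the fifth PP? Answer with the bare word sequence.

The PP opening brackets appear, in order, over: "below the instrument inside his solution toward Sofia"; "inside his solution toward Sofia"; "toward Sofia"; "toward every formal tall letter on me"; "on me". The fifth one spans "on me".

on me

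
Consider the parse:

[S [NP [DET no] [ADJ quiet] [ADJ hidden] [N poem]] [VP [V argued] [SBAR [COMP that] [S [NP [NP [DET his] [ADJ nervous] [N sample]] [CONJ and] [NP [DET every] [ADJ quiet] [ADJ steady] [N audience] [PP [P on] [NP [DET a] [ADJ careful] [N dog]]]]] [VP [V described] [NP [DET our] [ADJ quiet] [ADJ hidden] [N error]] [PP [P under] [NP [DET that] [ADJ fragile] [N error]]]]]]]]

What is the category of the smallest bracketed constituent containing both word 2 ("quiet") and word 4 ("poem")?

NP

The smallest bracket enclosing both words is [NP no quiet hidden poem], so the label is NP.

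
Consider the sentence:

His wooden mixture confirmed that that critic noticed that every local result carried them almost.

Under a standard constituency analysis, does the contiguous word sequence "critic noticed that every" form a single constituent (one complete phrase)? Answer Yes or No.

The smallest constituent containing the whole sequence is the clause [S that critic noticed that every local result carried them almost], but the sequence is only part of it — it straddles the boundary between noun phrase "that critic" and verb phrase "noticed that every local result carried them almost".

No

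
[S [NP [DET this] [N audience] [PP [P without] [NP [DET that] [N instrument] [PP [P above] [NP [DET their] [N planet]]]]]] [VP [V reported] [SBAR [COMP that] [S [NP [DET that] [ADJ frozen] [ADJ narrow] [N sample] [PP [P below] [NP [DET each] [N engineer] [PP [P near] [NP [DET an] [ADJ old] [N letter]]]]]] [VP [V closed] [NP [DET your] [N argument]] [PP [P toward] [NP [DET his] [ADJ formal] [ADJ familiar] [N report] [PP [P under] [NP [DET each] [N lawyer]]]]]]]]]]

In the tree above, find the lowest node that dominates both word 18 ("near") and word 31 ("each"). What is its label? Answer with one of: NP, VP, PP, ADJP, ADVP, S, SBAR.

Word 18 lies under S → VP → SBAR → S → NP → PP → NP → PP → P; word 31 lies under S → VP → SBAR → S → VP → PP → NP → PP → NP → DET. The lowest shared node is the S.

S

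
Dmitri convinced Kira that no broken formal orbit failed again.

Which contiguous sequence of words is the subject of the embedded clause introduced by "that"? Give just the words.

no broken formal orbit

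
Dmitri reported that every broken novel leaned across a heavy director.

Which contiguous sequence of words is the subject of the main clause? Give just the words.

Dmitri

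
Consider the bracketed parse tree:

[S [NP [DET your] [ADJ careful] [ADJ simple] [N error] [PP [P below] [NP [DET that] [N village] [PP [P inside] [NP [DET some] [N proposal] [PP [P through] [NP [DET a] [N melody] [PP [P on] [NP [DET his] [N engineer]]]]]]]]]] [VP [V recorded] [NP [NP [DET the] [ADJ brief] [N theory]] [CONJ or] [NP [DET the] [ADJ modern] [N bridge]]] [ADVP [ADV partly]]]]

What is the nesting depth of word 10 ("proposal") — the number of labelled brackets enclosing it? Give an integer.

The word sits inside N, which is inside NP, inside PP, inside NP, inside PP, inside NP, inside S — 7 brackets in all.

7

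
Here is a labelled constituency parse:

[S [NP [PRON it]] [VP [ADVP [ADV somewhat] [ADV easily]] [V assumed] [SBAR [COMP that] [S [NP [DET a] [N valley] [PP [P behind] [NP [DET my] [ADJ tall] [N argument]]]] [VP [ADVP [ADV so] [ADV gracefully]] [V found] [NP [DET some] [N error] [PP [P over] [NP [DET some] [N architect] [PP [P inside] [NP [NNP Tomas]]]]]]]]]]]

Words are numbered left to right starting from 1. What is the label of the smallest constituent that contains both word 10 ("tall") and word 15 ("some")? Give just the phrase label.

The smallest bracket enclosing both words is [S a valley behind my tall argument so gracefully found some error over some architect inside Tomas], so the label is S.

S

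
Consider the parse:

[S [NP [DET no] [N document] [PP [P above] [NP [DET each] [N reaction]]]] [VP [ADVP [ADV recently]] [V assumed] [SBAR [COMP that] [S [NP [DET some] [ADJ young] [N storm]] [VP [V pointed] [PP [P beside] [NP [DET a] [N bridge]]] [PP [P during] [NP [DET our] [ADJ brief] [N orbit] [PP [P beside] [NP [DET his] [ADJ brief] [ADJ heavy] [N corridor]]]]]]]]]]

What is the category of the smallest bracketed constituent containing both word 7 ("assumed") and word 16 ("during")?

The smallest bracket enclosing both words is [VP recently assumed that some young storm pointed beside a bridge during our brief orbit beside his brief heavy corridor], so the label is VP.

VP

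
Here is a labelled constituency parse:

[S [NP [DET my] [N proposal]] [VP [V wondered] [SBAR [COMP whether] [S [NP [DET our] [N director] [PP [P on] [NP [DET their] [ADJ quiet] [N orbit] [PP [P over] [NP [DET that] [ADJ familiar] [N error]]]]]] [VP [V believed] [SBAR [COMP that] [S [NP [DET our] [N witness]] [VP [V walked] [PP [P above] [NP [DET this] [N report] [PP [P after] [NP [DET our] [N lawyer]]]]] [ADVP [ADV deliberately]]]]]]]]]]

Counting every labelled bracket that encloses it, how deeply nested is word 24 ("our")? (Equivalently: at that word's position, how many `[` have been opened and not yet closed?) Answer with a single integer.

Counting open brackets not yet closed at "our": [S [VP [SBAR [S [VP [SBAR [S [VP [PP [NP [PP [NP [DET = 13.

13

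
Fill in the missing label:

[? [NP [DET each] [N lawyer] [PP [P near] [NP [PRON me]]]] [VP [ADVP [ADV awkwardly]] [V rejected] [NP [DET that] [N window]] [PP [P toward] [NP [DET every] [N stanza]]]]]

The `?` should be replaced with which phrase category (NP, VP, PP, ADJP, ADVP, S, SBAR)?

S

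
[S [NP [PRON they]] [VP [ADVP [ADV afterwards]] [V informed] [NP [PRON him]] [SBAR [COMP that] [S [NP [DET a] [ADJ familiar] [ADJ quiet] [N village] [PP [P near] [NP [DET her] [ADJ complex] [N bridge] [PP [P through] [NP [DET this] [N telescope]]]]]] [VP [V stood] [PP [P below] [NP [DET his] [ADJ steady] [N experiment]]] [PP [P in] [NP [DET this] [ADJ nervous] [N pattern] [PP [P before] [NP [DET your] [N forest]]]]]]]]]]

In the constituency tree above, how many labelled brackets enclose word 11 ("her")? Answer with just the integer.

The word sits inside DET, which is inside NP, inside PP, inside NP, inside S, inside SBAR, inside VP, inside S — 8 brackets in all.

8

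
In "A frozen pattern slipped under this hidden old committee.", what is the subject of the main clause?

"a frozen pattern" is the NP that combines with the VP headed by "slipped" to form the main clause — the subject.

a frozen pattern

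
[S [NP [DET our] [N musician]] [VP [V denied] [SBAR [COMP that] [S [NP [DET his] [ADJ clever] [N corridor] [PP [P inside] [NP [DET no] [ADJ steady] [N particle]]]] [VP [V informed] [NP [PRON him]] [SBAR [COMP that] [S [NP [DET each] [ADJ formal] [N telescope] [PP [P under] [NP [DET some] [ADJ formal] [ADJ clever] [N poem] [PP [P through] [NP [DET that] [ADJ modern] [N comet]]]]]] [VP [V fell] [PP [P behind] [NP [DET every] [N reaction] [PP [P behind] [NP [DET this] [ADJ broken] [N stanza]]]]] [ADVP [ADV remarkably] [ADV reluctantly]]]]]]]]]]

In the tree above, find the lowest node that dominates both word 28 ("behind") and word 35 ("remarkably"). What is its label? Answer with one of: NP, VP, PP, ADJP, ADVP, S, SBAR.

VP

Word 28 lies under S → VP → SBAR → S → VP → SBAR → S → VP → PP → P; word 35 lies under S → VP → SBAR → S → VP → SBAR → S → VP → ADVP → ADV. The lowest shared node is the VP.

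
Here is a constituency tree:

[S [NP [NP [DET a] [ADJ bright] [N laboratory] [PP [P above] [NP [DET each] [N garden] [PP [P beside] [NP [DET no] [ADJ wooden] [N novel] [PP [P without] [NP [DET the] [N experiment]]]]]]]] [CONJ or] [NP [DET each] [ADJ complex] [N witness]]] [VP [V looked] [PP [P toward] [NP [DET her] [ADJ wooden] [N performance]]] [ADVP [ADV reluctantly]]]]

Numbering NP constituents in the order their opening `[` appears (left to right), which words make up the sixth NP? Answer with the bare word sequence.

each complex witness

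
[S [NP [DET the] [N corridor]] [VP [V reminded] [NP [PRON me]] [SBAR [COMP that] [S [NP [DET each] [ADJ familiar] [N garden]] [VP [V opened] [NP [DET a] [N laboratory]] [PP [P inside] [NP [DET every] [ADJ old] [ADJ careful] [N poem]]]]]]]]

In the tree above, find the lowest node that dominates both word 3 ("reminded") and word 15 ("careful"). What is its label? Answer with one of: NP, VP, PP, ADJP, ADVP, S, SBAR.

The smallest bracket enclosing both words is [VP reminded me that each familiar garden opened a laboratory inside every old careful poem], so the label is VP.

VP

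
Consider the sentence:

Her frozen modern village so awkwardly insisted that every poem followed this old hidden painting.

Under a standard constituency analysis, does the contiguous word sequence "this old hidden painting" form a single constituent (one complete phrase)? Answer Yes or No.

These words form the whole noun phrase headed by "painting", so yes — one constituent.

Yes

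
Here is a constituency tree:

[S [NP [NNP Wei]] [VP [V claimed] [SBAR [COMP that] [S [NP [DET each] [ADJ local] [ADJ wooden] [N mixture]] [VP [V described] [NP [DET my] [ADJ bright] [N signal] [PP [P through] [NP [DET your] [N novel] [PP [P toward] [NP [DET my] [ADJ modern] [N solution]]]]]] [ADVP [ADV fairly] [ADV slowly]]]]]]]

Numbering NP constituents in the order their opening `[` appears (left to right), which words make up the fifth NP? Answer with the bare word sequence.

In left-to-right order the NP constituents are "Wei"; "each local wooden mixture"; "my bright signal through your novel toward my modern solution"; "your novel toward my modern solution"; "my modern solution". Number 5 is "my modern solution".

my modern solution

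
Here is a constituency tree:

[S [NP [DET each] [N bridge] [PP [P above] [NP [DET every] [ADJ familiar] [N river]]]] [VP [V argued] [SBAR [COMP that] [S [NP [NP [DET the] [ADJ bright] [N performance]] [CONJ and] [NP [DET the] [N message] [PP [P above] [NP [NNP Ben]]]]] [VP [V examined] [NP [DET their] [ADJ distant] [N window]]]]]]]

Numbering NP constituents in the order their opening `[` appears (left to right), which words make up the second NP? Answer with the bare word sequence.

every familiar river

The NP opening brackets appear, in order, over: "each bridge above every familiar river"; "every familiar river"; "the bright performance and the message above Ben"; "the bright performance"; "the message above Ben"; "Ben"; "their distant window". The second one spans "every familiar river".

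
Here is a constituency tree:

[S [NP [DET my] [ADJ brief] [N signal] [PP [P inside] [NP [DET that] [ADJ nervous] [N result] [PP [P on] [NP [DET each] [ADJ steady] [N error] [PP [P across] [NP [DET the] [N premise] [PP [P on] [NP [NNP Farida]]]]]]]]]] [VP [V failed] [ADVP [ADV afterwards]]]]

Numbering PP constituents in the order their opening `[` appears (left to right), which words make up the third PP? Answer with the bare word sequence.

The PP opening brackets appear, in order, over: "inside that nervous result on each steady error across the premise on Farida"; "on each steady error across the premise on Farida"; "across the premise on Farida"; "on Farida". The third one spans "across the premise on Farida".

across the premise on Farida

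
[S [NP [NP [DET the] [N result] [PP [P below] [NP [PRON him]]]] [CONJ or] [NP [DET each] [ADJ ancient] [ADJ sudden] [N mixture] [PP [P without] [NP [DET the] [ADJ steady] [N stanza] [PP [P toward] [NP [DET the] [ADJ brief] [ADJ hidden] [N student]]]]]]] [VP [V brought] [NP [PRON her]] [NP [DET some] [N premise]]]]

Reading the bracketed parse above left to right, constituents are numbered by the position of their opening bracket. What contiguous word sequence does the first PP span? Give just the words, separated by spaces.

Opening `[PP` markers occur at word positions 3, 10, 14; the first of these opens the constituent [PP below him].

below him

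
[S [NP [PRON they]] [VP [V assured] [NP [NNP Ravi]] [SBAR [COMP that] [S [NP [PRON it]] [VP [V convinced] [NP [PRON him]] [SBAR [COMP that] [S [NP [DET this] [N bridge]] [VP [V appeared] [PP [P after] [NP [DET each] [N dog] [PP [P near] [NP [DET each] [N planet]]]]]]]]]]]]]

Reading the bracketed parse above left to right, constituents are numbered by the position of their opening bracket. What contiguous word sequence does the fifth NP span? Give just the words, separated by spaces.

this bridge

Opening `[NP` markers occur at word positions 1, 3, 5, 7, 9, 13, 16; the fifth of these opens the constituent [NP this bridge].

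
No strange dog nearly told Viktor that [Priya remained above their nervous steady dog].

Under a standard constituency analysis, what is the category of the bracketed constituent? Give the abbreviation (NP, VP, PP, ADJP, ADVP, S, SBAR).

The span is built around the head "remained" — a clause (S).

S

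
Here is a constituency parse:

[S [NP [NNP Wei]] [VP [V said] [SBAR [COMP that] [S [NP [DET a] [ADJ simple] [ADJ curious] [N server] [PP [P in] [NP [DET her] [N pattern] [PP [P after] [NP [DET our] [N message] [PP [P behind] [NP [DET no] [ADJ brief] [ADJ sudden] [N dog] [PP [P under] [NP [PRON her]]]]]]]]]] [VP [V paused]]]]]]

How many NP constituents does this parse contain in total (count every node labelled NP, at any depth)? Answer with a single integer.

6

Scanning left to right, an opening `[NP` appears at word positions 1, 4, 9, 12, 15, 20 — 6 in total.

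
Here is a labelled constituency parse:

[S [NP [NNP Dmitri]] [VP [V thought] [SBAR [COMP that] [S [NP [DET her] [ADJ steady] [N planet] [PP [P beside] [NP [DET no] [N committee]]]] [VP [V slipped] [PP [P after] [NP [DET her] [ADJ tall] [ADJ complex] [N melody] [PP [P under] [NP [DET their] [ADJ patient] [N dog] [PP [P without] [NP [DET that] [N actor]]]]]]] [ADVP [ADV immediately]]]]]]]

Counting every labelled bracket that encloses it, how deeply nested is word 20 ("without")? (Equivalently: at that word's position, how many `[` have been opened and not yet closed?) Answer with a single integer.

Counting open brackets not yet closed at "without": [S [VP [SBAR [S [VP [PP [NP [PP [NP [PP [P = 11.

11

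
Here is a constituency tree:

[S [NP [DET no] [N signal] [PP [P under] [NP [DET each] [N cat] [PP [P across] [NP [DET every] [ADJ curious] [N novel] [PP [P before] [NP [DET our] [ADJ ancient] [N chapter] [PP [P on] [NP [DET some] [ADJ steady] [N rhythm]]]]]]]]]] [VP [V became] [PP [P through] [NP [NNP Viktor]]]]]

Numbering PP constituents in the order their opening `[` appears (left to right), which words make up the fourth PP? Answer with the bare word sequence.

on some steady rhythm

In left-to-right order the PP constituents are "under each cat across every curious novel before our ancient chapter on some steady rhythm"; "across every curious novel before our ancient chapter on some steady rhythm"; "before our ancient chapter on some steady rhythm"; "on some steady rhythm"; "through Viktor". Number 4 is "on some steady rhythm".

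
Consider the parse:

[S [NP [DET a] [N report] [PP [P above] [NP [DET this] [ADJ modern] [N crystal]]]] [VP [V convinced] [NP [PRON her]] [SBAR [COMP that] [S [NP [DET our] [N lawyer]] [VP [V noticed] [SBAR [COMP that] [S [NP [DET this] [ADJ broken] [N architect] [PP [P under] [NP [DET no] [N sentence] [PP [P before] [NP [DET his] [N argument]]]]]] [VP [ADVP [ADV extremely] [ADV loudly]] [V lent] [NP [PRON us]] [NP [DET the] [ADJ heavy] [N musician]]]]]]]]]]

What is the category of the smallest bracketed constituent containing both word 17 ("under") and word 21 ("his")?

PP

Both words fall inside [PP under no sentence before his argument] (words 17–22), and no smaller constituent contains them both. Label: PP.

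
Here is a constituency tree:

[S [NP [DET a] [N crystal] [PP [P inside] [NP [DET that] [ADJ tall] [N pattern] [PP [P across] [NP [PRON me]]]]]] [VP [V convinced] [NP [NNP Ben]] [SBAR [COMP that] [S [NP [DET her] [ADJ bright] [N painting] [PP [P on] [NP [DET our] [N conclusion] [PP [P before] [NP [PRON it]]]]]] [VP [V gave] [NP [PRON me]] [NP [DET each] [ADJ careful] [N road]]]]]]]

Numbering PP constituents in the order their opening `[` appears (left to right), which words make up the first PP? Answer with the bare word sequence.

inside that tall pattern across me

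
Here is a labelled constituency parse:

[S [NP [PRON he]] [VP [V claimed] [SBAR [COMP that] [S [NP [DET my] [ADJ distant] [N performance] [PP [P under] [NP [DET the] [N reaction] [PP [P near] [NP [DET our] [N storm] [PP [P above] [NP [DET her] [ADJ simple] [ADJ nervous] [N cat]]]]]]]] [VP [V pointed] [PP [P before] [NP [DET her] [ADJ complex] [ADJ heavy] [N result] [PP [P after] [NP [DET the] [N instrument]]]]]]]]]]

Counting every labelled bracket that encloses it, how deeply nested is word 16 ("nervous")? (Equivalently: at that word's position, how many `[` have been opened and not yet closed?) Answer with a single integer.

12

Path from the root down to the word: S → VP → SBAR → S → NP → PP → NP → PP → NP → PP → NP → ADJ. That is 12 enclosing brackets.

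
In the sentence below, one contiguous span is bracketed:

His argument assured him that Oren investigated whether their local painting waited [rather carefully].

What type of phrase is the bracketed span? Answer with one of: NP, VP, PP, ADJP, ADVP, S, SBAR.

ADVP

"carefully" is the head of the bracketed span, so the span is an adverb phrase: ADVP.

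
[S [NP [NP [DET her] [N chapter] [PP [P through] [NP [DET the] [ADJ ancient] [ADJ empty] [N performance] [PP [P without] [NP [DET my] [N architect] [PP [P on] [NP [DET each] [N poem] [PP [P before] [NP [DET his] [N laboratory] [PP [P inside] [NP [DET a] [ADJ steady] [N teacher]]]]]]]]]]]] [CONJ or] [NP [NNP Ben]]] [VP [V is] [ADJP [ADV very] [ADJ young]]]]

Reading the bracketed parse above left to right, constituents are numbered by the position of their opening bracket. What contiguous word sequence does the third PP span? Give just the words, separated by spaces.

on each poem before his laboratory inside a steady teacher

Opening `[PP` markers occur at word positions 3, 8, 11, 14, 17; the third of these opens the constituent [PP on each poem before his laboratory inside a steady teacher].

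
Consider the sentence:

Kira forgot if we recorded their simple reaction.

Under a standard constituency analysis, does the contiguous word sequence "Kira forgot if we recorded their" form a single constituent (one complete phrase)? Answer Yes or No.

"Kira" belongs to the noun phrase "Kira" while "their" belongs to the verb phrase "forgot if we recorded their simple reaction"; a span that runs across that boundary is not a single phrase.

No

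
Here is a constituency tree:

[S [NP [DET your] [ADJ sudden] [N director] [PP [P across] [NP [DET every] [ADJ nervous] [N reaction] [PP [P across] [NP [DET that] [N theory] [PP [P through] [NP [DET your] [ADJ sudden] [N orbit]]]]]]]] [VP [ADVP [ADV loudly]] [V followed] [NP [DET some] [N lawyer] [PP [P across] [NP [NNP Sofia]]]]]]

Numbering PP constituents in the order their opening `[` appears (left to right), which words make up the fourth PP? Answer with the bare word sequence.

across Sofia

In left-to-right order the PP constituents are "across every nervous reaction across that theory through your sudden orbit"; "across that theory through your sudden orbit"; "through your sudden orbit"; "across Sofia". Number 4 is "across Sofia".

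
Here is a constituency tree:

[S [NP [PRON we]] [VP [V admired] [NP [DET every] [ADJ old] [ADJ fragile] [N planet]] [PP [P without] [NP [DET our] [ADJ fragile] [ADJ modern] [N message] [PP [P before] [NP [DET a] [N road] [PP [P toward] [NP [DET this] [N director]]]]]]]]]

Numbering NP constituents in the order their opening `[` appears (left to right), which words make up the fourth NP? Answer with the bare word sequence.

Opening `[NP` markers occur at word positions 1, 3, 8, 13, 16; the fourth of these opens the constituent [NP a road toward this director].

a road toward this director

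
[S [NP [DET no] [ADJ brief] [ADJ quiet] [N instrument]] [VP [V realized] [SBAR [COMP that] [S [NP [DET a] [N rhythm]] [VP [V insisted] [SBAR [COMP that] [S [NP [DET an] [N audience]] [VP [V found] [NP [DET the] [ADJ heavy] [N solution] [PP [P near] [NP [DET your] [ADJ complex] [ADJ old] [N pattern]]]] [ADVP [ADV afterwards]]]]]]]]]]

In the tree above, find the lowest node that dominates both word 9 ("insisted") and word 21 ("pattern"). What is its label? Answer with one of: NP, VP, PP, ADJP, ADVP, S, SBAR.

VP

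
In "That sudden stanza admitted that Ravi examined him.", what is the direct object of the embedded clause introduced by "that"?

him

"examined" heads the VP of the embedded clause introduced by "that", and "him" is its direct object.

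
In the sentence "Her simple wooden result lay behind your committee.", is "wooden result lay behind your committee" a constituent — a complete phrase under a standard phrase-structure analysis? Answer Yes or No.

No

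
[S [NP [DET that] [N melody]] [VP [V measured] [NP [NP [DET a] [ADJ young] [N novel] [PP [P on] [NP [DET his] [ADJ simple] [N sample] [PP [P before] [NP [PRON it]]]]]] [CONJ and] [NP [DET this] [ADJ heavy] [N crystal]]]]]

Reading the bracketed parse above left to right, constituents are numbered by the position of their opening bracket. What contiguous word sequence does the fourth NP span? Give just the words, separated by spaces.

his simple sample before it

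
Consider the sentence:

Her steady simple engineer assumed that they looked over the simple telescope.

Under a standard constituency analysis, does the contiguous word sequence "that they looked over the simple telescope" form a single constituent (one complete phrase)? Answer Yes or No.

Yes

The sequence corresponds to a single SBAR node — the subordinate clause "that they looked over the simple telescope".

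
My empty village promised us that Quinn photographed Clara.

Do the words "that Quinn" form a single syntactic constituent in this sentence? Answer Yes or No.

No

The smallest constituent containing the whole sequence is the subordinate clause [SBAR that Quinn photographed Clara], but the sequence is only part of it — it straddles the boundary between complementizer "that" and clause "Quinn photographed Clara".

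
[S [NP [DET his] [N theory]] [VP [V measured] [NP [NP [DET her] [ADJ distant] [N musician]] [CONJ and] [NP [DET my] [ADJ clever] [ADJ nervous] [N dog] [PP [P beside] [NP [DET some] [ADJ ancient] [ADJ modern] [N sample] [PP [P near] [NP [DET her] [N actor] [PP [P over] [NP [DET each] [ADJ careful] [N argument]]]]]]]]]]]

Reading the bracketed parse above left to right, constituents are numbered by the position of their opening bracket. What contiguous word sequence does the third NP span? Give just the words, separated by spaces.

her distant musician

Opening `[NP` markers occur at word positions 1, 4, 4, 8, 13, 18, 21; the third of these opens the constituent [NP her distant musician].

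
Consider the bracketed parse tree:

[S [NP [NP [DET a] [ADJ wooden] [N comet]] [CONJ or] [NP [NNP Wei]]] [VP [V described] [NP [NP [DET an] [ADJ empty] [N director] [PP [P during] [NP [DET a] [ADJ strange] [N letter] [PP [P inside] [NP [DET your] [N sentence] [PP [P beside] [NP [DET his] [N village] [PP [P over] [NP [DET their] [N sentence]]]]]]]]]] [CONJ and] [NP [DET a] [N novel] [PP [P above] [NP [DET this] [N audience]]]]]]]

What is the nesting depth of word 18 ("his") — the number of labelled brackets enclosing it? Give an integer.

11

Counting open brackets not yet closed at "his": [S [VP [NP [NP [PP [NP [PP [NP [PP [NP [DET = 11.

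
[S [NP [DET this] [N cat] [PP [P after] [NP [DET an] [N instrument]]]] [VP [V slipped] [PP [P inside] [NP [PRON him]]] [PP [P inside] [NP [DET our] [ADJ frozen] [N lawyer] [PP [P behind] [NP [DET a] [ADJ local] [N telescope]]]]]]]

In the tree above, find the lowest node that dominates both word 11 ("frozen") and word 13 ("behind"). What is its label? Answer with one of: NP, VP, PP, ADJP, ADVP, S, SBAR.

The smallest bracket enclosing both words is [NP our frozen lawyer behind a local telescope], so the label is NP.

NP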